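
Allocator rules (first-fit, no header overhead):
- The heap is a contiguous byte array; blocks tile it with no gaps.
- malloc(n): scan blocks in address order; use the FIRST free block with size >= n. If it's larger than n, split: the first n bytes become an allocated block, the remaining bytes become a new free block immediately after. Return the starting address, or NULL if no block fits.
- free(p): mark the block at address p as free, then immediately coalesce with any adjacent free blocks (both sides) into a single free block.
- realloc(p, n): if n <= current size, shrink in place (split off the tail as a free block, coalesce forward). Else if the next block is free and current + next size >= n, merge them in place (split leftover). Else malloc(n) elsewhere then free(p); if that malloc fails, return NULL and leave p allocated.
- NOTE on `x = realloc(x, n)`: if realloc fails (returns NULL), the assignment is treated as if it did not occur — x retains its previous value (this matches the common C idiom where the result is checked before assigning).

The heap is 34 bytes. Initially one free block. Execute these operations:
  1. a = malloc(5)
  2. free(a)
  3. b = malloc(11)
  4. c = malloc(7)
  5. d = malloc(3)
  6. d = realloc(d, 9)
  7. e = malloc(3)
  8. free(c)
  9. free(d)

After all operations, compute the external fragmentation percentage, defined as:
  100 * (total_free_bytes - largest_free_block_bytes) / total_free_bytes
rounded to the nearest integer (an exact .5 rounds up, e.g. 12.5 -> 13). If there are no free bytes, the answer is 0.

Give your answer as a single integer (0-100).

Op 1: a = malloc(5) -> a = 0; heap: [0-4 ALLOC][5-33 FREE]
Op 2: free(a) -> (freed a); heap: [0-33 FREE]
Op 3: b = malloc(11) -> b = 0; heap: [0-10 ALLOC][11-33 FREE]
Op 4: c = malloc(7) -> c = 11; heap: [0-10 ALLOC][11-17 ALLOC][18-33 FREE]
Op 5: d = malloc(3) -> d = 18; heap: [0-10 ALLOC][11-17 ALLOC][18-20 ALLOC][21-33 FREE]
Op 6: d = realloc(d, 9) -> d = 18; heap: [0-10 ALLOC][11-17 ALLOC][18-26 ALLOC][27-33 FREE]
Op 7: e = malloc(3) -> e = 27; heap: [0-10 ALLOC][11-17 ALLOC][18-26 ALLOC][27-29 ALLOC][30-33 FREE]
Op 8: free(c) -> (freed c); heap: [0-10 ALLOC][11-17 FREE][18-26 ALLOC][27-29 ALLOC][30-33 FREE]
Op 9: free(d) -> (freed d); heap: [0-10 ALLOC][11-26 FREE][27-29 ALLOC][30-33 FREE]
Free blocks: [16 4] total_free=20 largest=16 -> 100*(20-16)/20 = 400/20 = 20

Answer: 20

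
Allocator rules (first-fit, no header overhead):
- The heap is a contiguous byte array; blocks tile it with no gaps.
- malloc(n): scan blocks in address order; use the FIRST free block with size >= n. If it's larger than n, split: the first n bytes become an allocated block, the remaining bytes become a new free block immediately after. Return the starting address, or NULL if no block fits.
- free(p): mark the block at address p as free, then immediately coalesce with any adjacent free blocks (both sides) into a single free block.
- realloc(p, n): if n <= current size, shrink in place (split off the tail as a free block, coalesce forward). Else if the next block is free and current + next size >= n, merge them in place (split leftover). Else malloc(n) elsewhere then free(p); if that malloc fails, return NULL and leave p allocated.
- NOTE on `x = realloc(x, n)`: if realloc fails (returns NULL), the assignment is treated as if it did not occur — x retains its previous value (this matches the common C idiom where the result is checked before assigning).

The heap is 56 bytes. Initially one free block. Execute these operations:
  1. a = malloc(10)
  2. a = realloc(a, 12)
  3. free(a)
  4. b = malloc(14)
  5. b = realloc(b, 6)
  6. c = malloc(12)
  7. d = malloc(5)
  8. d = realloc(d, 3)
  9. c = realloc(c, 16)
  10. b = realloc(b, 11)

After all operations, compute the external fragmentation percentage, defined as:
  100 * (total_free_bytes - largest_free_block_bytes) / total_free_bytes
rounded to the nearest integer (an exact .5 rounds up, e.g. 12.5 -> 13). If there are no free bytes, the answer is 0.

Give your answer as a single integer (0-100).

Op 1: a = malloc(10) -> a = 0; heap: [0-9 ALLOC][10-55 FREE]
Op 2: a = realloc(a, 12) -> a = 0; heap: [0-11 ALLOC][12-55 FREE]
Op 3: free(a) -> (freed a); heap: [0-55 FREE]
Op 4: b = malloc(14) -> b = 0; heap: [0-13 ALLOC][14-55 FREE]
Op 5: b = realloc(b, 6) -> b = 0; heap: [0-5 ALLOC][6-55 FREE]
Op 6: c = malloc(12) -> c = 6; heap: [0-5 ALLOC][6-17 ALLOC][18-55 FREE]
Op 7: d = malloc(5) -> d = 18; heap: [0-5 ALLOC][6-17 ALLOC][18-22 ALLOC][23-55 FREE]
Op 8: d = realloc(d, 3) -> d = 18; heap: [0-5 ALLOC][6-17 ALLOC][18-20 ALLOC][21-55 FREE]
Op 9: c = realloc(c, 16) -> c = 21; heap: [0-5 ALLOC][6-17 FREE][18-20 ALLOC][21-36 ALLOC][37-55 FREE]
Op 10: b = realloc(b, 11) -> b = 0; heap: [0-10 ALLOC][11-17 FREE][18-20 ALLOC][21-36 ALLOC][37-55 FREE]
Free blocks: [7 19] total_free=26 largest=19 -> 100*(26-19)/26 = 700/26 ≈ 26.923 -> rounds to 27

Answer: 27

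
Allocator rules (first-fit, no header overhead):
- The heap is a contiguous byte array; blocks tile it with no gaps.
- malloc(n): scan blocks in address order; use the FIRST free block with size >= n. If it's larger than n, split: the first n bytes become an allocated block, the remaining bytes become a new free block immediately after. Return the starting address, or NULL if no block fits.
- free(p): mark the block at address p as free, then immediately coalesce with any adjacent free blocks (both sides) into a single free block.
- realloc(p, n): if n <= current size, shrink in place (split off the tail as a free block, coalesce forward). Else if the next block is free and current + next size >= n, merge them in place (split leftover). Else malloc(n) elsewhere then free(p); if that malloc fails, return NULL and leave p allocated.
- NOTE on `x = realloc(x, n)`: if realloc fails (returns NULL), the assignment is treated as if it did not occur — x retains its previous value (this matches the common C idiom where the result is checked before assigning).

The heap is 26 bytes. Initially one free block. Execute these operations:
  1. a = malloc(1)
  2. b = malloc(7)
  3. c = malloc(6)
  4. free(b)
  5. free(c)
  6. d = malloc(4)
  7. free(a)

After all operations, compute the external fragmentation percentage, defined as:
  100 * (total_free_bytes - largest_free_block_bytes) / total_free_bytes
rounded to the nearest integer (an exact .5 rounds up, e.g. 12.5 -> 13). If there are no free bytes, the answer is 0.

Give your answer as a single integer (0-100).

Answer: 5

Derivation:
Op 1: a = malloc(1) -> a = 0; heap: [0-0 ALLOC][1-25 FREE]
Op 2: b = malloc(7) -> b = 1; heap: [0-0 ALLOC][1-7 ALLOC][8-25 FREE]
Op 3: c = malloc(6) -> c = 8; heap: [0-0 ALLOC][1-7 ALLOC][8-13 ALLOC][14-25 FREE]
Op 4: free(b) -> (freed b); heap: [0-0 ALLOC][1-7 FREE][8-13 ALLOC][14-25 FREE]
Op 5: free(c) -> (freed c); heap: [0-0 ALLOC][1-25 FREE]
Op 6: d = malloc(4) -> d = 1; heap: [0-0 ALLOC][1-4 ALLOC][5-25 FREE]
Op 7: free(a) -> (freed a); heap: [0-0 FREE][1-4 ALLOC][5-25 FREE]
Free blocks: [1 21] total_free=22 largest=21 -> 100*(22-21)/22 = 100/22 ≈ 4.545 -> rounds to 5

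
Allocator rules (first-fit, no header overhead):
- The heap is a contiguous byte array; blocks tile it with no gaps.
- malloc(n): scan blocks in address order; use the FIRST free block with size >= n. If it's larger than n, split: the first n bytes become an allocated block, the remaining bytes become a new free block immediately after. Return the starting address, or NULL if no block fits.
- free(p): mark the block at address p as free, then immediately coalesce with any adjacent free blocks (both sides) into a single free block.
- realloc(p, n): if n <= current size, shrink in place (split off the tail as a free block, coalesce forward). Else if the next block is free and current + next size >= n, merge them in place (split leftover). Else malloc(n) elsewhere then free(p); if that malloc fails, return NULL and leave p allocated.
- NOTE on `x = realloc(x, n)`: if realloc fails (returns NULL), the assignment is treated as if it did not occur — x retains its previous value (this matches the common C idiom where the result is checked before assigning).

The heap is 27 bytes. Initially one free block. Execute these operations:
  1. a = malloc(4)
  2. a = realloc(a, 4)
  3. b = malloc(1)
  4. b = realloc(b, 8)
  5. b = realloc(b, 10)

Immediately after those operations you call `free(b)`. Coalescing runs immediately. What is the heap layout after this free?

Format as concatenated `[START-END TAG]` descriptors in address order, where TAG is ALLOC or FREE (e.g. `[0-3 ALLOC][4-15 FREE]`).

Answer: [0-3 ALLOC][4-26 FREE]

Derivation:
Op 1: a = malloc(4) -> a = 0; heap: [0-3 ALLOC][4-26 FREE]
Op 2: a = realloc(a, 4) -> a = 0; heap: [0-3 ALLOC][4-26 FREE]
Op 3: b = malloc(1) -> b = 4; heap: [0-3 ALLOC][4-4 ALLOC][5-26 FREE]
Op 4: b = realloc(b, 8) -> b = 4; heap: [0-3 ALLOC][4-11 ALLOC][12-26 FREE]
Op 5: b = realloc(b, 10) -> b = 4; heap: [0-3 ALLOC][4-13 ALLOC][14-26 FREE]
free(b): b = 4 -> block [4-13 ALLOC]; mark free, coalesce with adjacent free neighbors -> [0-3 ALLOC][4-26 FREE]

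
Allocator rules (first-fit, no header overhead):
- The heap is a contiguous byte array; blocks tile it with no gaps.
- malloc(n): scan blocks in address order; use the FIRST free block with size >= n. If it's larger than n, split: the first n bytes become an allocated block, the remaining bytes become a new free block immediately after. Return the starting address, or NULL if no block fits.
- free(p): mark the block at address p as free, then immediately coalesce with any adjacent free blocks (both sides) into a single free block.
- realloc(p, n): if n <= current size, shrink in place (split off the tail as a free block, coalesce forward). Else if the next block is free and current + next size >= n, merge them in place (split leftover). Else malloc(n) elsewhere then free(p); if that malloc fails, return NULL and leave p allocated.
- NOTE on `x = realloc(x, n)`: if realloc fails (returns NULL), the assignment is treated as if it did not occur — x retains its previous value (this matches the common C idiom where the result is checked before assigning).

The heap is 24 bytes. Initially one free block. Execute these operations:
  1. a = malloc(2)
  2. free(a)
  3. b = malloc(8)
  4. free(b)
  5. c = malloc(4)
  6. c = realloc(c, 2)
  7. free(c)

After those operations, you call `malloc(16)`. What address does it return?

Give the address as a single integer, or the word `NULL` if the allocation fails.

Answer: 0

Derivation:
Op 1: a = malloc(2) -> a = 0; heap: [0-1 ALLOC][2-23 FREE]
Op 2: free(a) -> (freed a); heap: [0-23 FREE]
Op 3: b = malloc(8) -> b = 0; heap: [0-7 ALLOC][8-23 FREE]
Op 4: free(b) -> (freed b); heap: [0-23 FREE]
Op 5: c = malloc(4) -> c = 0; heap: [0-3 ALLOC][4-23 FREE]
Op 6: c = realloc(c, 2) -> c = 0; heap: [0-1 ALLOC][2-23 FREE]
Op 7: free(c) -> (freed c); heap: [0-23 FREE]
malloc(16): first-fit scan over [0-23 FREE] -> 0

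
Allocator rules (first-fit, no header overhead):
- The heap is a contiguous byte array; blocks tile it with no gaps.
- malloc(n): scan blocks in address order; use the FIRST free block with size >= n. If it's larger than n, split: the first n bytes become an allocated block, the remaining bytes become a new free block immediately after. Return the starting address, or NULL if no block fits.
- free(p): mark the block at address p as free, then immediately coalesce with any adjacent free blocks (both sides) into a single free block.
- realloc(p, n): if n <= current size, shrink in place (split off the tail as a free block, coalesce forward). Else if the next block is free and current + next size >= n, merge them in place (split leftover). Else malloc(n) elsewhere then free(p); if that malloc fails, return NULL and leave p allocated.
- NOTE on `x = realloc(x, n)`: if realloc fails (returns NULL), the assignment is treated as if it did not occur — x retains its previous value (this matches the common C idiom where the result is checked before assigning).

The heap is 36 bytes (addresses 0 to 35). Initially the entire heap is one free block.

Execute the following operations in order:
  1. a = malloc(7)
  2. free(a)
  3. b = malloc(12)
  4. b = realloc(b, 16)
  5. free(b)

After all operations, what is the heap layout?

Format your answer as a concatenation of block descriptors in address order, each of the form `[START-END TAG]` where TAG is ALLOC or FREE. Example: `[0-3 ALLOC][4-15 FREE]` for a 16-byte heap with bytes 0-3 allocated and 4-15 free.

Op 1: a = malloc(7) -> a = 0; heap: [0-6 ALLOC][7-35 FREE]
Op 2: free(a) -> (freed a); heap: [0-35 FREE]
Op 3: b = malloc(12) -> b = 0; heap: [0-11 ALLOC][12-35 FREE]
Op 4: b = realloc(b, 16) -> b = 0; heap: [0-15 ALLOC][16-35 FREE]
Op 5: free(b) -> (freed b); heap: [0-35 FREE]

Answer: [0-35 FREE]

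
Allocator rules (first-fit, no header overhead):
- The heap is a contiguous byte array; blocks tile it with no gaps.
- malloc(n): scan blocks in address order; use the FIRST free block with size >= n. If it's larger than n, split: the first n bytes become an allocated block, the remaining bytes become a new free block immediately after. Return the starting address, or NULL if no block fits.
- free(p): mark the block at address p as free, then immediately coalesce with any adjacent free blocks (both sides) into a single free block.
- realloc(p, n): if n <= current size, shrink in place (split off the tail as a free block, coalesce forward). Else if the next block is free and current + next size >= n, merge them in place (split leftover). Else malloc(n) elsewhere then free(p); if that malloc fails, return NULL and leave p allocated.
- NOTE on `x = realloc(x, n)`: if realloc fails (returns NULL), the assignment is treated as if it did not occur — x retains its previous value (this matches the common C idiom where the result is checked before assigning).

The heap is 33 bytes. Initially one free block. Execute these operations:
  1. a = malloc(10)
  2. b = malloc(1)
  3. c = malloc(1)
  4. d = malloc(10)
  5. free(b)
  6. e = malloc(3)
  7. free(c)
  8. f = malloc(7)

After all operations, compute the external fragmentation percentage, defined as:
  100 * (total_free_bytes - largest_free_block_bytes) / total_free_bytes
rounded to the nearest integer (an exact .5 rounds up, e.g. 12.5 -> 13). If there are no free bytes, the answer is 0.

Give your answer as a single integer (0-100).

Op 1: a = malloc(10) -> a = 0; heap: [0-9 ALLOC][10-32 FREE]
Op 2: b = malloc(1) -> b = 10; heap: [0-9 ALLOC][10-10 ALLOC][11-32 FREE]
Op 3: c = malloc(1) -> c = 11; heap: [0-9 ALLOC][10-10 ALLOC][11-11 ALLOC][12-32 FREE]
Op 4: d = malloc(10) -> d = 12; heap: [0-9 ALLOC][10-10 ALLOC][11-11 ALLOC][12-21 ALLOC][22-32 FREE]
Op 5: free(b) -> (freed b); heap: [0-9 ALLOC][10-10 FREE][11-11 ALLOC][12-21 ALLOC][22-32 FREE]
Op 6: e = malloc(3) -> e = 22; heap: [0-9 ALLOC][10-10 FREE][11-11 ALLOC][12-21 ALLOC][22-24 ALLOC][25-32 FREE]
Op 7: free(c) -> (freed c); heap: [0-9 ALLOC][10-11 FREE][12-21 ALLOC][22-24 ALLOC][25-32 FREE]
Op 8: f = malloc(7) -> f = 25; heap: [0-9 ALLOC][10-11 FREE][12-21 ALLOC][22-24 ALLOC][25-31 ALLOC][32-32 FREE]
Free blocks: [2 1] total_free=3 largest=2 -> 100*(3-2)/3 = 100/3 ≈ 33.333 -> rounds to 33

Answer: 33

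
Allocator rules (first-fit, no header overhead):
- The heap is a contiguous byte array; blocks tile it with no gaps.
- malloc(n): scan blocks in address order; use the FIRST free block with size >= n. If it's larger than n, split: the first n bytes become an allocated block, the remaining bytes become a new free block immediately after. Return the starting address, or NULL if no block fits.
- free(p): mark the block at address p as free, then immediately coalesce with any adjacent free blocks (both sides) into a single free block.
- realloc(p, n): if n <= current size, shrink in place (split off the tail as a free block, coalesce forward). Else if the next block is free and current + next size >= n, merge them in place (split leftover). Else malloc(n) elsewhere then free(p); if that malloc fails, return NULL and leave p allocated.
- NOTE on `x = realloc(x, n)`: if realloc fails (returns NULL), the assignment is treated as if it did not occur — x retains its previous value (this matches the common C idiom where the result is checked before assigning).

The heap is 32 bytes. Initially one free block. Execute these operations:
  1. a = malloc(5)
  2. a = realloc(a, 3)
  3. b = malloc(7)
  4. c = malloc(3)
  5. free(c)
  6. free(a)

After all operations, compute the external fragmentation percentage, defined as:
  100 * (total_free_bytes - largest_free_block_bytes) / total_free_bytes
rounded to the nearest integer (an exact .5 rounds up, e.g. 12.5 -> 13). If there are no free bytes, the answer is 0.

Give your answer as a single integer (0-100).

Answer: 12

Derivation:
Op 1: a = malloc(5) -> a = 0; heap: [0-4 ALLOC][5-31 FREE]
Op 2: a = realloc(a, 3) -> a = 0; heap: [0-2 ALLOC][3-31 FREE]
Op 3: b = malloc(7) -> b = 3; heap: [0-2 ALLOC][3-9 ALLOC][10-31 FREE]
Op 4: c = malloc(3) -> c = 10; heap: [0-2 ALLOC][3-9 ALLOC][10-12 ALLOC][13-31 FREE]
Op 5: free(c) -> (freed c); heap: [0-2 ALLOC][3-9 ALLOC][10-31 FREE]
Op 6: free(a) -> (freed a); heap: [0-2 FREE][3-9 ALLOC][10-31 FREE]
Free blocks: [3 22] total_free=25 largest=22 -> 100*(25-22)/25 = 300/25 = 12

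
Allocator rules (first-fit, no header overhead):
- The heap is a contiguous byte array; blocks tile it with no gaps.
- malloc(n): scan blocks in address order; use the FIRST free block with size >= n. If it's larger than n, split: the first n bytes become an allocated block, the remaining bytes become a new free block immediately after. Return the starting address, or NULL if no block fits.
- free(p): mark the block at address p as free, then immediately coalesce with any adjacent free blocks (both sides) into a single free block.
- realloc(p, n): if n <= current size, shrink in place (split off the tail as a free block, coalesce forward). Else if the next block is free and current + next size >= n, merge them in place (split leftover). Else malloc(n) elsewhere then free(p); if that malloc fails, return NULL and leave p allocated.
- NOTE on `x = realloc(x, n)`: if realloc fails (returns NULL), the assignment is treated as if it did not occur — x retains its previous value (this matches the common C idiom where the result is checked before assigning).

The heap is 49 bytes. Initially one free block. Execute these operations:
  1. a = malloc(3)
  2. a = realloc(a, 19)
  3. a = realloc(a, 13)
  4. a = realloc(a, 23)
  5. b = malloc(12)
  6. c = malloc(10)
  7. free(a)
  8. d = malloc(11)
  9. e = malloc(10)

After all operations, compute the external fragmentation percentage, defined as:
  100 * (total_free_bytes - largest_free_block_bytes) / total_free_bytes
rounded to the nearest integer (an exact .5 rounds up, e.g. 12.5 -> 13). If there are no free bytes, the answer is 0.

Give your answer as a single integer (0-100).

Op 1: a = malloc(3) -> a = 0; heap: [0-2 ALLOC][3-48 FREE]
Op 2: a = realloc(a, 19) -> a = 0; heap: [0-18 ALLOC][19-48 FREE]
Op 3: a = realloc(a, 13) -> a = 0; heap: [0-12 ALLOC][13-48 FREE]
Op 4: a = realloc(a, 23) -> a = 0; heap: [0-22 ALLOC][23-48 FREE]
Op 5: b = malloc(12) -> b = 23; heap: [0-22 ALLOC][23-34 ALLOC][35-48 FREE]
Op 6: c = malloc(10) -> c = 35; heap: [0-22 ALLOC][23-34 ALLOC][35-44 ALLOC][45-48 FREE]
Op 7: free(a) -> (freed a); heap: [0-22 FREE][23-34 ALLOC][35-44 ALLOC][45-48 FREE]
Op 8: d = malloc(11) -> d = 0; heap: [0-10 ALLOC][11-22 FREE][23-34 ALLOC][35-44 ALLOC][45-48 FREE]
Op 9: e = malloc(10) -> e = 11; heap: [0-10 ALLOC][11-20 ALLOC][21-22 FREE][23-34 ALLOC][35-44 ALLOC][45-48 FREE]
Free blocks: [2 4] total_free=6 largest=4 -> 100*(6-4)/6 = 200/6 ≈ 33.333 -> rounds to 33

Answer: 33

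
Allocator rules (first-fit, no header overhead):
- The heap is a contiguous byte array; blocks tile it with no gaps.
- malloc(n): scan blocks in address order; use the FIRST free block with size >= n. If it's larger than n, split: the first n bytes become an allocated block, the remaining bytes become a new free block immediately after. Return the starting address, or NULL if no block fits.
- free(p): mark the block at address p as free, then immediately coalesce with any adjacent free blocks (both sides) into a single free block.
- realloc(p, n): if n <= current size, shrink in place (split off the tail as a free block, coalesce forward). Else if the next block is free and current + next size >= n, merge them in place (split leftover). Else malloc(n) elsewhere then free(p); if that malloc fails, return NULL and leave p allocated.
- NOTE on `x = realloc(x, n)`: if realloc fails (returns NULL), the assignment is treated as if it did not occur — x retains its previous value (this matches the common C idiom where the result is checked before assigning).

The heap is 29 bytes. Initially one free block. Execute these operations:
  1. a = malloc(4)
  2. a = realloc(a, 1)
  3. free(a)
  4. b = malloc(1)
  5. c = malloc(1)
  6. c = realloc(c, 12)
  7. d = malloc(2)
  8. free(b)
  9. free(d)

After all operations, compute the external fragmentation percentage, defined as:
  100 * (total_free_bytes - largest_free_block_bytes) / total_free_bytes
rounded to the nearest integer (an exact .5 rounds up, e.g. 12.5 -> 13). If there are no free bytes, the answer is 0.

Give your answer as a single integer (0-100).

Op 1: a = malloc(4) -> a = 0; heap: [0-3 ALLOC][4-28 FREE]
Op 2: a = realloc(a, 1) -> a = 0; heap: [0-0 ALLOC][1-28 FREE]
Op 3: free(a) -> (freed a); heap: [0-28 FREE]
Op 4: b = malloc(1) -> b = 0; heap: [0-0 ALLOC][1-28 FREE]
Op 5: c = malloc(1) -> c = 1; heap: [0-0 ALLOC][1-1 ALLOC][2-28 FREE]
Op 6: c = realloc(c, 12) -> c = 1; heap: [0-0 ALLOC][1-12 ALLOC][13-28 FREE]
Op 7: d = malloc(2) -> d = 13; heap: [0-0 ALLOC][1-12 ALLOC][13-14 ALLOC][15-28 FREE]
Op 8: free(b) -> (freed b); heap: [0-0 FREE][1-12 ALLOC][13-14 ALLOC][15-28 FREE]
Op 9: free(d) -> (freed d); heap: [0-0 FREE][1-12 ALLOC][13-28 FREE]
Free blocks: [1 16] total_free=17 largest=16 -> 100*(17-16)/17 = 100/17 ≈ 5.882 -> rounds to 6

Answer: 6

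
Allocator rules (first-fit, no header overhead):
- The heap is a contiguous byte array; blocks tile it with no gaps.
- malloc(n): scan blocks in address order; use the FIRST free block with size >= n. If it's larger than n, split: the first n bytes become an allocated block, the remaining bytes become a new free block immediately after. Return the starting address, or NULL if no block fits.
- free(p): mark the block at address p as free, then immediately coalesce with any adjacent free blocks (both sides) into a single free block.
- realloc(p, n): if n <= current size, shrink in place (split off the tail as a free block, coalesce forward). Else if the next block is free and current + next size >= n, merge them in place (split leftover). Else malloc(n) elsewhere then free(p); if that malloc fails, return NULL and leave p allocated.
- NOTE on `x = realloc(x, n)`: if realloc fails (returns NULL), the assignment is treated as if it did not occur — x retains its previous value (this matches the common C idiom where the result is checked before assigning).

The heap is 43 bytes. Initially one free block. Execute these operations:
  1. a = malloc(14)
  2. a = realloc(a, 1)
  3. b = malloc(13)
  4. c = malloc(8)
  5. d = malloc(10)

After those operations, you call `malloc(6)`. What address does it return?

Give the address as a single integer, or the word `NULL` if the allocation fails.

Op 1: a = malloc(14) -> a = 0; heap: [0-13 ALLOC][14-42 FREE]
Op 2: a = realloc(a, 1) -> a = 0; heap: [0-0 ALLOC][1-42 FREE]
Op 3: b = malloc(13) -> b = 1; heap: [0-0 ALLOC][1-13 ALLOC][14-42 FREE]
Op 4: c = malloc(8) -> c = 14; heap: [0-0 ALLOC][1-13 ALLOC][14-21 ALLOC][22-42 FREE]
Op 5: d = malloc(10) -> d = 22; heap: [0-0 ALLOC][1-13 ALLOC][14-21 ALLOC][22-31 ALLOC][32-42 FREE]
malloc(6): first-fit scan over [0-0 ALLOC][1-13 ALLOC][14-21 ALLOC][22-31 ALLOC][32-42 FREE] -> 32

Answer: 32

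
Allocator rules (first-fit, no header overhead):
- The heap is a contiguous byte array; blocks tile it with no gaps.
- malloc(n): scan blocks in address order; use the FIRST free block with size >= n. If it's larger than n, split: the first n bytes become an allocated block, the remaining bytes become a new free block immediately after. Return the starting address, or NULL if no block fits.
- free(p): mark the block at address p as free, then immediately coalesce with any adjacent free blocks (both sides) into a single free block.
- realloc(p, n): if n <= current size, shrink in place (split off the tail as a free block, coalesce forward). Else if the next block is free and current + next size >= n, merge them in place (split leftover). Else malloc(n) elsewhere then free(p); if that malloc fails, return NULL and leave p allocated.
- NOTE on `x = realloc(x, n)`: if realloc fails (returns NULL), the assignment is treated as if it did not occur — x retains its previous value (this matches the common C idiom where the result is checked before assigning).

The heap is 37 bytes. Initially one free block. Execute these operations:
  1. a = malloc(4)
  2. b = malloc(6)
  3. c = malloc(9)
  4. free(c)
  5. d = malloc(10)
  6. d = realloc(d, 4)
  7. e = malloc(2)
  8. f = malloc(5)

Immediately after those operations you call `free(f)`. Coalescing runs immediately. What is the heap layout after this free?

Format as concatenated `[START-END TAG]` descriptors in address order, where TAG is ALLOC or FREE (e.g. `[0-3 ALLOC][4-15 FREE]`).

Answer: [0-3 ALLOC][4-9 ALLOC][10-13 ALLOC][14-15 ALLOC][16-36 FREE]

Derivation:
Op 1: a = malloc(4) -> a = 0; heap: [0-3 ALLOC][4-36 FREE]
Op 2: b = malloc(6) -> b = 4; heap: [0-3 ALLOC][4-9 ALLOC][10-36 FREE]
Op 3: c = malloc(9) -> c = 10; heap: [0-3 ALLOC][4-9 ALLOC][10-18 ALLOC][19-36 FREE]
Op 4: free(c) -> (freed c); heap: [0-3 ALLOC][4-9 ALLOC][10-36 FREE]
Op 5: d = malloc(10) -> d = 10; heap: [0-3 ALLOC][4-9 ALLOC][10-19 ALLOC][20-36 FREE]
Op 6: d = realloc(d, 4) -> d = 10; heap: [0-3 ALLOC][4-9 ALLOC][10-13 ALLOC][14-36 FREE]
Op 7: e = malloc(2) -> e = 14; heap: [0-3 ALLOC][4-9 ALLOC][10-13 ALLOC][14-15 ALLOC][16-36 FREE]
Op 8: f = malloc(5) -> f = 16; heap: [0-3 ALLOC][4-9 ALLOC][10-13 ALLOC][14-15 ALLOC][16-20 ALLOC][21-36 FREE]
free(f): f = 16 -> block [16-20 ALLOC]; mark free, coalesce with adjacent free neighbors -> [0-3 ALLOC][4-9 ALLOC][10-13 ALLOC][14-15 ALLOC][16-36 FREE]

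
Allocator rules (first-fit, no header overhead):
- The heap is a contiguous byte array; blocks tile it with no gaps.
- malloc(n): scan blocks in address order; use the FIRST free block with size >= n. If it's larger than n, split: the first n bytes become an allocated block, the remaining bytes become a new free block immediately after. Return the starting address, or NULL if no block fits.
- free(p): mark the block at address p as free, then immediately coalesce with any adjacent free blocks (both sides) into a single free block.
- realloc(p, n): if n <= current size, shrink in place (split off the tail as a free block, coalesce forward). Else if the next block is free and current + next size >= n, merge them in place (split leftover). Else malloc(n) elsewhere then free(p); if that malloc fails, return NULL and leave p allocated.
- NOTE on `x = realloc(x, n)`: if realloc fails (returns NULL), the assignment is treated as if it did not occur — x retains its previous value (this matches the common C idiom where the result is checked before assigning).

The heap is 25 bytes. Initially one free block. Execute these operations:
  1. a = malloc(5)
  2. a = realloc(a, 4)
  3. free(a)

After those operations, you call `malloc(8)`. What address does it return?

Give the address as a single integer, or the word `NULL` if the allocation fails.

Op 1: a = malloc(5) -> a = 0; heap: [0-4 ALLOC][5-24 FREE]
Op 2: a = realloc(a, 4) -> a = 0; heap: [0-3 ALLOC][4-24 FREE]
Op 3: free(a) -> (freed a); heap: [0-24 FREE]
malloc(8): first-fit scan over [0-24 FREE] -> 0

Answer: 0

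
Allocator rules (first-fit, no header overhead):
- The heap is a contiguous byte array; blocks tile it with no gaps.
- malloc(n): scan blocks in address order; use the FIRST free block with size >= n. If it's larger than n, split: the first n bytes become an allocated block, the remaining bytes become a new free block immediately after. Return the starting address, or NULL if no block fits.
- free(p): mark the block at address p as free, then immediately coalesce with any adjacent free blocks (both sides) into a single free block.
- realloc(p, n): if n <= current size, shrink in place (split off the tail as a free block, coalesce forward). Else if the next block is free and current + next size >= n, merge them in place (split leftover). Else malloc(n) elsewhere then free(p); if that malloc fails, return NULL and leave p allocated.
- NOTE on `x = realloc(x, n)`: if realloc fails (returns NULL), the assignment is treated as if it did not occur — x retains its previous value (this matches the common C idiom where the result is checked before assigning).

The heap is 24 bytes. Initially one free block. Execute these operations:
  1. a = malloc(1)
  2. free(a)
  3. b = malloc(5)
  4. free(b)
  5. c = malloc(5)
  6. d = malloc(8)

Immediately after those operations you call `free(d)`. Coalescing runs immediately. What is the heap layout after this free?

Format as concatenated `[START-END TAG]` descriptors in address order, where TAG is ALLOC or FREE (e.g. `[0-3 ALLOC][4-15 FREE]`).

Answer: [0-4 ALLOC][5-23 FREE]

Derivation:
Op 1: a = malloc(1) -> a = 0; heap: [0-0 ALLOC][1-23 FREE]
Op 2: free(a) -> (freed a); heap: [0-23 FREE]
Op 3: b = malloc(5) -> b = 0; heap: [0-4 ALLOC][5-23 FREE]
Op 4: free(b) -> (freed b); heap: [0-23 FREE]
Op 5: c = malloc(5) -> c = 0; heap: [0-4 ALLOC][5-23 FREE]
Op 6: d = malloc(8) -> d = 5; heap: [0-4 ALLOC][5-12 ALLOC][13-23 FREE]
free(d): d = 5 -> block [5-12 ALLOC]; mark free, coalesce with adjacent free neighbors -> [0-4 ALLOC][5-23 FREE]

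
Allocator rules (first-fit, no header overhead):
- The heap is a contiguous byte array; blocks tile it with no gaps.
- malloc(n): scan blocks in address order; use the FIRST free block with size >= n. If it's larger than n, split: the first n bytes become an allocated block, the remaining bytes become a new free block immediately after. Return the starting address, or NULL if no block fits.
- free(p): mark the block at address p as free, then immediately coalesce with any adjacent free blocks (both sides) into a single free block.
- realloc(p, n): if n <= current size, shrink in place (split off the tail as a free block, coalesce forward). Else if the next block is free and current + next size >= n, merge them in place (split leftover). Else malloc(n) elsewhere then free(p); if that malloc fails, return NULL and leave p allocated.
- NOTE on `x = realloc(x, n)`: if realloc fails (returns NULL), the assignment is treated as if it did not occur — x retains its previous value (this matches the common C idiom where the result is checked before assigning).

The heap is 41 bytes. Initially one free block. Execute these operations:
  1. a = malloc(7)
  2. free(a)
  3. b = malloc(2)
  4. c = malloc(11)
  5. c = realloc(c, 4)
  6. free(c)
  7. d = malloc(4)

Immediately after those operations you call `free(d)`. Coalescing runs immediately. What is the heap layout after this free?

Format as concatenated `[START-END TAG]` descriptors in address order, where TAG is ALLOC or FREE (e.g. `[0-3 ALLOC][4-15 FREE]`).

Op 1: a = malloc(7) -> a = 0; heap: [0-6 ALLOC][7-40 FREE]
Op 2: free(a) -> (freed a); heap: [0-40 FREE]
Op 3: b = malloc(2) -> b = 0; heap: [0-1 ALLOC][2-40 FREE]
Op 4: c = malloc(11) -> c = 2; heap: [0-1 ALLOC][2-12 ALLOC][13-40 FREE]
Op 5: c = realloc(c, 4) -> c = 2; heap: [0-1 ALLOC][2-5 ALLOC][6-40 FREE]
Op 6: free(c) -> (freed c); heap: [0-1 ALLOC][2-40 FREE]
Op 7: d = malloc(4) -> d = 2; heap: [0-1 ALLOC][2-5 ALLOC][6-40 FREE]
free(d): d = 2 -> block [2-5 ALLOC]; mark free, coalesce with adjacent free neighbors -> [0-1 ALLOC][2-40 FREE]

Answer: [0-1 ALLOC][2-40 FREE]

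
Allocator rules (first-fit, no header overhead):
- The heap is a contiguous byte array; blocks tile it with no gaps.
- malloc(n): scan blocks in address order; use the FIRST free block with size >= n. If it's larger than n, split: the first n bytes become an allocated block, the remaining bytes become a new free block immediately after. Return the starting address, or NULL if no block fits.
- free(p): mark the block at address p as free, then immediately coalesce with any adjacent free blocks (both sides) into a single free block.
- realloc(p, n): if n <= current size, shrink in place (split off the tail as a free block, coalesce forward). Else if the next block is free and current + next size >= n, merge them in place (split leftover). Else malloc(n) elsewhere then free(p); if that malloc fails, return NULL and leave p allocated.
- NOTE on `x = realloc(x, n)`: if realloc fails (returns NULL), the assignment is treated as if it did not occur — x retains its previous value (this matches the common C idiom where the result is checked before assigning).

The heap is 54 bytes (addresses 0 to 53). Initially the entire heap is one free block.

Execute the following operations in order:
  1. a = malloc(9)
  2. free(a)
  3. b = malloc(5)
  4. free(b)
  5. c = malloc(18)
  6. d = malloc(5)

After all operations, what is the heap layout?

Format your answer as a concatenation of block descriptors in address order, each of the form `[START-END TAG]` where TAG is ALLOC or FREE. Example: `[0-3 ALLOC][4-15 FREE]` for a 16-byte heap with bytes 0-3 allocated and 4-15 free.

Answer: [0-17 ALLOC][18-22 ALLOC][23-53 FREE]

Derivation:
Op 1: a = malloc(9) -> a = 0; heap: [0-8 ALLOC][9-53 FREE]
Op 2: free(a) -> (freed a); heap: [0-53 FREE]
Op 3: b = malloc(5) -> b = 0; heap: [0-4 ALLOC][5-53 FREE]
Op 4: free(b) -> (freed b); heap: [0-53 FREE]
Op 5: c = malloc(18) -> c = 0; heap: [0-17 ALLOC][18-53 FREE]
Op 6: d = malloc(5) -> d = 18; heap: [0-17 ALLOC][18-22 ALLOC][23-53 FREE]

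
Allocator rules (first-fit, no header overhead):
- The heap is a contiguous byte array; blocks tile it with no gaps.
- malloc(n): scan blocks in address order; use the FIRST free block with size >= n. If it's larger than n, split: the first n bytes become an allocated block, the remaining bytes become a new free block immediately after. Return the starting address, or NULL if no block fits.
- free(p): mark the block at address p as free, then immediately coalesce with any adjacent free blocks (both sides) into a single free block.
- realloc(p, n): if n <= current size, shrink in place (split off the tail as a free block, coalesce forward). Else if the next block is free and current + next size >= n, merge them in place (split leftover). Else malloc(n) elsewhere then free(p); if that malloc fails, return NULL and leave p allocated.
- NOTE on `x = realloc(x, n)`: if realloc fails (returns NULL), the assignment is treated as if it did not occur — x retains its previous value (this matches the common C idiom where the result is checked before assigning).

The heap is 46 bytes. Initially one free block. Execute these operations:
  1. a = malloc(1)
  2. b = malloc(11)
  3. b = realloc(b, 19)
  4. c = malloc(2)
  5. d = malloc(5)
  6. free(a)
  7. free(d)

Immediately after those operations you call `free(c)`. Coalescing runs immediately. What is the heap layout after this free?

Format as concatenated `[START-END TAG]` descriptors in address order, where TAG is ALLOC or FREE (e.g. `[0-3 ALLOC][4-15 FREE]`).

Op 1: a = malloc(1) -> a = 0; heap: [0-0 ALLOC][1-45 FREE]
Op 2: b = malloc(11) -> b = 1; heap: [0-0 ALLOC][1-11 ALLOC][12-45 FREE]
Op 3: b = realloc(b, 19) -> b = 1; heap: [0-0 ALLOC][1-19 ALLOC][20-45 FREE]
Op 4: c = malloc(2) -> c = 20; heap: [0-0 ALLOC][1-19 ALLOC][20-21 ALLOC][22-45 FREE]
Op 5: d = malloc(5) -> d = 22; heap: [0-0 ALLOC][1-19 ALLOC][20-21 ALLOC][22-26 ALLOC][27-45 FREE]
Op 6: free(a) -> (freed a); heap: [0-0 FREE][1-19 ALLOC][20-21 ALLOC][22-26 ALLOC][27-45 FREE]
Op 7: free(d) -> (freed d); heap: [0-0 FREE][1-19 ALLOC][20-21 ALLOC][22-45 FREE]
free(c): c = 20 -> block [20-21 ALLOC]; mark free, coalesce with adjacent free neighbors -> [0-0 FREE][1-19 ALLOC][20-45 FREE]

Answer: [0-0 FREE][1-19 ALLOC][20-45 FREE]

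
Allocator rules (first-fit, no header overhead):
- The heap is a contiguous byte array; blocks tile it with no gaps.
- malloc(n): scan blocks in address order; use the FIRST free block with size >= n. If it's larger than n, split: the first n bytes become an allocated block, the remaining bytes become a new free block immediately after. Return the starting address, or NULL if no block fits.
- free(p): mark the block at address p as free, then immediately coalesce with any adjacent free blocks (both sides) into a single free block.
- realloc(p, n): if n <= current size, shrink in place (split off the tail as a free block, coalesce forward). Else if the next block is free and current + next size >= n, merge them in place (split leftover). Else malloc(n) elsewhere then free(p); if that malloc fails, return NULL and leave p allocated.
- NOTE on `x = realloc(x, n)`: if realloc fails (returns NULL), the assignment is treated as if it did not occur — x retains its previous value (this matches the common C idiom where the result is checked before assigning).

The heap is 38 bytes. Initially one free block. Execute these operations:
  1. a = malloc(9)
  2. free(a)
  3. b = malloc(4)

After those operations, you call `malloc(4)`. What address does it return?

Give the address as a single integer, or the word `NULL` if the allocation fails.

Answer: 4

Derivation:
Op 1: a = malloc(9) -> a = 0; heap: [0-8 ALLOC][9-37 FREE]
Op 2: free(a) -> (freed a); heap: [0-37 FREE]
Op 3: b = malloc(4) -> b = 0; heap: [0-3 ALLOC][4-37 FREE]
malloc(4): first-fit scan over [0-3 ALLOC][4-37 FREE] -> 4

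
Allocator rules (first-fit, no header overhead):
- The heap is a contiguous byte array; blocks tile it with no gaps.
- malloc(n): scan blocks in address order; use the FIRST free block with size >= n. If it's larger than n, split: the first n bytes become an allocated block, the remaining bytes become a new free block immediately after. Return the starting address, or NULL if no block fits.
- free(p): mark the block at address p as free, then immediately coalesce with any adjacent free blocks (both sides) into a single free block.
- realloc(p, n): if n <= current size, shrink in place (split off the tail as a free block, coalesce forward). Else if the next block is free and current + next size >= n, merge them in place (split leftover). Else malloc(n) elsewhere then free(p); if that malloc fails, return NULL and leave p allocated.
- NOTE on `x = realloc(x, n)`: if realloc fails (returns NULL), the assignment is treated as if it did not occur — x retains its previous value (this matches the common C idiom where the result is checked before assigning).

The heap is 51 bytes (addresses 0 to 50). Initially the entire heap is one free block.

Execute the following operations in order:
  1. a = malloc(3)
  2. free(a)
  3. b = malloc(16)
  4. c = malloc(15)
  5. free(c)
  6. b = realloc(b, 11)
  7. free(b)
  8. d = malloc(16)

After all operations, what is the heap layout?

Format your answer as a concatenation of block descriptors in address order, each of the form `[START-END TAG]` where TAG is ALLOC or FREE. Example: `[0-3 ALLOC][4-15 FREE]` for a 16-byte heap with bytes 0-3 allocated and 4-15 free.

Op 1: a = malloc(3) -> a = 0; heap: [0-2 ALLOC][3-50 FREE]
Op 2: free(a) -> (freed a); heap: [0-50 FREE]
Op 3: b = malloc(16) -> b = 0; heap: [0-15 ALLOC][16-50 FREE]
Op 4: c = malloc(15) -> c = 16; heap: [0-15 ALLOC][16-30 ALLOC][31-50 FREE]
Op 5: free(c) -> (freed c); heap: [0-15 ALLOC][16-50 FREE]
Op 6: b = realloc(b, 11) -> b = 0; heap: [0-10 ALLOC][11-50 FREE]
Op 7: free(b) -> (freed b); heap: [0-50 FREE]
Op 8: d = malloc(16) -> d = 0; heap: [0-15 ALLOC][16-50 FREE]

Answer: [0-15 ALLOC][16-50 FREE]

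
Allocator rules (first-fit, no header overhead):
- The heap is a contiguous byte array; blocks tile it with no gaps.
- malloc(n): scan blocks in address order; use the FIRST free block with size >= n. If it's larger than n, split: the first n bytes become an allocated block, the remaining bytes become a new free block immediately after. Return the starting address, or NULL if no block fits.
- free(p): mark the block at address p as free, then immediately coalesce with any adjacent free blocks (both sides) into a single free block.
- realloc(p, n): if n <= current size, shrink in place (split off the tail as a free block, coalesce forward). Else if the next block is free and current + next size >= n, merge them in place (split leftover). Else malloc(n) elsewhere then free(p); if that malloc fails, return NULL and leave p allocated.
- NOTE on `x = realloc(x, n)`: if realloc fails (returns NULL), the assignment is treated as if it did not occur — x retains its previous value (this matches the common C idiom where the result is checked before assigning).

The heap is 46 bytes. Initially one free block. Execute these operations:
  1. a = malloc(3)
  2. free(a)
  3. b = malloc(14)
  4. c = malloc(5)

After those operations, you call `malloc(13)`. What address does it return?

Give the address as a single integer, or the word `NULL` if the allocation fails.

Answer: 19

Derivation:
Op 1: a = malloc(3) -> a = 0; heap: [0-2 ALLOC][3-45 FREE]
Op 2: free(a) -> (freed a); heap: [0-45 FREE]
Op 3: b = malloc(14) -> b = 0; heap: [0-13 ALLOC][14-45 FREE]
Op 4: c = malloc(5) -> c = 14; heap: [0-13 ALLOC][14-18 ALLOC][19-45 FREE]
malloc(13): first-fit scan over [0-13 ALLOC][14-18 ALLOC][19-45 FREE] -> 19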